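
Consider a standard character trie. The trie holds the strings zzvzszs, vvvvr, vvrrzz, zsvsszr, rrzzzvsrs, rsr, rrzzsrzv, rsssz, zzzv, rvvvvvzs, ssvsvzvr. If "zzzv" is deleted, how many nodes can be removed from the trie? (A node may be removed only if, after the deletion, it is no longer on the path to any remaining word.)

A node on "zzzv"'s path can go only if nothing else ends at it or branches off below it.
The suffix "zv" (2 nodes) is used only by "zzzv"; the node for "zz" still has the child "v", so pruning stops there.
Nodes removed: 2

2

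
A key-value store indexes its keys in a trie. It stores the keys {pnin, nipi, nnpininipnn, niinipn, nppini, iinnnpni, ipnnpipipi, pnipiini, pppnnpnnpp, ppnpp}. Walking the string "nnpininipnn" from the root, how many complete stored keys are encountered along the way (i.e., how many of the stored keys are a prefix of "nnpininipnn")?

1

Walk "nnpininipnn" from the root; an end-of-word marker is hit whenever a stored word is a prefix of "nnpininipnn".
Prefixes of the query that are stored words: "nnpininipnn"
Count: 1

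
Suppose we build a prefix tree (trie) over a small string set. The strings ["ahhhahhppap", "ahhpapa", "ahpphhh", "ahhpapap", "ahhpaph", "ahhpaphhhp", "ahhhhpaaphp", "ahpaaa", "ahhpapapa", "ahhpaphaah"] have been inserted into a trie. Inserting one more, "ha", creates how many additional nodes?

2

No existing word starts with "h", so every character of "ha" needs a new node.
2 − 0 = 2 new nodes.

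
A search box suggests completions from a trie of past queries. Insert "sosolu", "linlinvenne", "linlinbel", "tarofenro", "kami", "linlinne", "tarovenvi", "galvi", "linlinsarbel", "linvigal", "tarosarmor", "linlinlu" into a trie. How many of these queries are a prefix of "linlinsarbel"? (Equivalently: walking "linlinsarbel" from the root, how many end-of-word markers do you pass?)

Check each prefix of "linlinsarbel" against the stored set — each match is an end-marker on the path.
Prefixes of the query that are stored words: "linlinsarbel"
Count: 1

1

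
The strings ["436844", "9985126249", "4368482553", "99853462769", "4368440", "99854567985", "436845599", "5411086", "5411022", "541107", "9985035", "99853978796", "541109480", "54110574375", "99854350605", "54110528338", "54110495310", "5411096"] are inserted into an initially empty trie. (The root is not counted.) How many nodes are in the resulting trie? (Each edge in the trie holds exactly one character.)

Insert word by word; a character creates a node only if that edge doesn't already exist:
  "436844" → 6 new (4, 3, 6, 8, 4, 4)
  "9985126249" → 10 new (9, 9, 8, 5, 1, 2, 6, 2, 4, 9)
  "4368482553" → prefix "43684" already present; 5 new (8, 2, 5, 5, 3)
  "99853462769" → prefix "9985" already present; 7 new (3, 4, 6, 2, 7, 6, 9)
  "4368440" → prefix "436844" already present; 1 new (0)
  "99854567985" → prefix "9985" already present; 7 new (4, 5, 6, 7, 9, 8, 5)
  "436845599" → prefix "43684" already present; 4 new (5, 5, 9, 9)
  "5411086" → 7 new (5, 4, 1, 1, 0, 8, 6)
  "5411022" → prefix "54110" already present; 2 new (2, 2)
  "541107" → prefix "54110" already present; 1 new (7)
  "9985035" → prefix "9985" already present; 3 new (0, 3, 5)
  "99853978796" → prefix "99853" already present; 6 new (9, 7, 8, 7, 9, 6)
  "541109480" → prefix "54110" already present; 4 new (9, 4, 8, 0)
  "54110574375" → prefix "54110" already present; 6 new (5, 7, 4, 3, 7, 5)
  "99854350605" → prefix "99854" already present; 6 new (3, 5, 0, 6, 0, 5)
  "54110528338" → prefix "541105" already present; 5 new (2, 8, 3, 3, 8)
  "54110495310" → prefix "54110" already present; 6 new (4, 9, 5, 3, 1, 0)
  "5411096" → prefix "541109" already present; 1 new (6)
Total nodes = 6 + 10 + 5 + 7 + 1 + 7 + 4 + 7 + 2 + 1 + 3 + 6 + 4 + 6 + 6 + 5 + 6 + 1 = 87

87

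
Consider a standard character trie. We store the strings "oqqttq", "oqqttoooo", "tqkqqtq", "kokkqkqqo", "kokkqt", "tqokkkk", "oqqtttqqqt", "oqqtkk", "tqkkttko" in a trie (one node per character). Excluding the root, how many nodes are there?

44

Count nodes per top-level branch (shared prefixes stored once):
  'k'-branch (kokkqkqqo, kokkqt): 10 nodes
  'o'-branch (oqqtkk, oqqttoooo, oqqttq, oqqtttqqqt): 17 nodes
  't'-branch (tqkkttko, tqkqqtq, tqokkkk): 17 nodes
Sum: 44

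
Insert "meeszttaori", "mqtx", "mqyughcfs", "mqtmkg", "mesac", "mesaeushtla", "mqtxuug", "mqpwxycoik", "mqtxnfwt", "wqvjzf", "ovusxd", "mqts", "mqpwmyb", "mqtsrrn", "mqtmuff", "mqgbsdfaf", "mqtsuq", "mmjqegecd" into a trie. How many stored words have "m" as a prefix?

Walk to "m"; the words in its subtree are exactly those with that prefix.
Words under "m": meeszttaori, mesac, mesaeushtla, mmjqegecd, mqgbsdfaf, mqpwmyb, mqpwxycoik, mqtmkg, mqtmuff, mqts, mqtsrrn, mqtsuq, mqtx, mqtxnfwt, mqtxuug, mqyughcfs
Count: 16

16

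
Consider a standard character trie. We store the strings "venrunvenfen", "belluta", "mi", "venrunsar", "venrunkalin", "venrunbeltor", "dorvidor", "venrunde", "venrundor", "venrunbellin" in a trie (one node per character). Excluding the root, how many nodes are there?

50

Trace insertions, counting only characters that open a new branch:
  "venrunvenfen" → 12 new (v, e, n, r, u, n, v, e, n, f, e, n)
  "belluta" → 7 new (b, e, l, l, u, t, a)
  "mi" → 2 new (m, i)
  "venrunsar" → prefix "venrun" already present; 3 new (s, a, r)
  "venrunkalin" → prefix "venrun" already present; 5 new (k, a, l, i, n)
  "venrunbeltor" → prefix "venrun" already present; 6 new (b, e, l, t, o, r)
  "dorvidor" → 8 new (d, o, r, v, i, d, o, r)
  "venrunde" → prefix "venrun" already present; 2 new (d, e)
  "venrundor" → prefix "venrund" already present; 2 new (o, r)
  "venrunbellin" → prefix "venrunbel" already present; 3 new (l, i, n)
Total nodes = 12 + 7 + 2 + 3 + 5 + 6 + 8 + 2 + 2 + 3 = 50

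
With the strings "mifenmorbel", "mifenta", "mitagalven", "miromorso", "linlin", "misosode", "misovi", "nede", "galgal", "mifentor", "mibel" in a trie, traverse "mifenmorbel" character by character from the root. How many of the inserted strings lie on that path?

1

Check each prefix of "mifenmorbel" against the stored set — each match is an end-marker on the path.
Prefixes of the query that are stored words: "mifenmorbel"
Count: 1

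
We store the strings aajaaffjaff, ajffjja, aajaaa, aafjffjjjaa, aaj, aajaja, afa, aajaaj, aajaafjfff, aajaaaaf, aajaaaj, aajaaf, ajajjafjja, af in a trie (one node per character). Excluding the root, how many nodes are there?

Count nodes per top-level branch (shared prefixes stored once):
  'a'-branch (aafjffjjjaa, aaj, aajaaa, aajaaaaf, aajaaaj, aajaaf, aajaaffjaff, aajaafjfff, aajaaj, aajaja, af, afa, ajajjafjja, ajffjja): 47 nodes
Sum: 47

47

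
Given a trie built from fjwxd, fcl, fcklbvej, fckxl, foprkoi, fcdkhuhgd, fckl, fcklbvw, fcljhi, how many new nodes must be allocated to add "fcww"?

"fc" is already a path in the trie; the remaining "ww" must be added.
Each of the 2 remaining characters creates one node.

2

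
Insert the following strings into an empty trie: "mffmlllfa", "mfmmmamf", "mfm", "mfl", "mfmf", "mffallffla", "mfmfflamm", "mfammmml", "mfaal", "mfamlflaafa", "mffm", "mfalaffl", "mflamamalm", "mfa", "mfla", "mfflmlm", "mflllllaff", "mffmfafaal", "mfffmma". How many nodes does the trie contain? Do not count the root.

77

Count nodes per top-level branch (shared prefixes stored once):
  'm'-branch (mfa, mfaal, mfalaffl, mfamlflaafa, mfammmml, mffallffla, mfffmma, mfflmlm, mffm, mffmfafaal, mffmlllfa, mfl, mfla, mflamamalm, mflllllaff, mfm, mfmf, mfmfflamm, mfmmmamf): 77 nodes
Sum: 77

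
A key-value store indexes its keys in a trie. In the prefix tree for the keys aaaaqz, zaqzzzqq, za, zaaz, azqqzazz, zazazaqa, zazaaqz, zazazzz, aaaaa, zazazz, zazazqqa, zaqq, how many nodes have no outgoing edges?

A leaf is a node with no children — equivalently, the end of a word that is not a proper prefix of any other stored word.
Those words: "aaaaa", "aaaaqz", "azqqzazz", "zaaz", "zaqq", "zaqzzzqq", "zazaaqz", "zazazaqa", "zazazqqa", "zazazzz"
Leaf count: 10

10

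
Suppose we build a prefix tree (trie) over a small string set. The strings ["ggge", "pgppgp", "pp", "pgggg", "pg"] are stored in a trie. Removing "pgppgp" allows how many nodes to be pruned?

Walk "pgppgp" from the leaf back toward the root, removing each node that no remaining word uses.
The suffix "ppgp" (4 nodes) is used only by "pgppgp"; the node for "pg" still has the child "g", so pruning stops there.
Nodes removed: 4

4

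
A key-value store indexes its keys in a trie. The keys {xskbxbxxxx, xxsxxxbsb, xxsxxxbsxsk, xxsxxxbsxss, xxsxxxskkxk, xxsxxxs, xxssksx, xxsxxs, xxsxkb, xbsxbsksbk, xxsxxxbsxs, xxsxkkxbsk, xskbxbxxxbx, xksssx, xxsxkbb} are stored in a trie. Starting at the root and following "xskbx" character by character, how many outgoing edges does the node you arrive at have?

1

Follow the path "xskbx" to its node, then look at its outgoing edges.
Distinct next characters after "xskbx": b.
That node has 1 child edge.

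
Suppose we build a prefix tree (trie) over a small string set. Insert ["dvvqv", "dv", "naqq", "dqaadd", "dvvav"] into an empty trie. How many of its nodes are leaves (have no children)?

4

Leaves are exactly the stored words that no other stored word extends.
Those words: "dqaadd", "dvvav", "dvvqv", "naqq"
Leaf count: 4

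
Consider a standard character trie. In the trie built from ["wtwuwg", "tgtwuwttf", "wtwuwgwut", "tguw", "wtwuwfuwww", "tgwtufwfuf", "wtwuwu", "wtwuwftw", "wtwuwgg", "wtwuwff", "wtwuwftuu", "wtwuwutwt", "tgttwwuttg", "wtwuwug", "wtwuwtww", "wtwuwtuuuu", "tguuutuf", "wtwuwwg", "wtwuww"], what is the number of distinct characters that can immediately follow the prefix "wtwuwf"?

The children of the "wtwuwf" node are the distinct next characters among strings starting with "wtwuwf".
Distinct next characters after "wtwuwf": f, t, u.
That node has 3 child edges.

3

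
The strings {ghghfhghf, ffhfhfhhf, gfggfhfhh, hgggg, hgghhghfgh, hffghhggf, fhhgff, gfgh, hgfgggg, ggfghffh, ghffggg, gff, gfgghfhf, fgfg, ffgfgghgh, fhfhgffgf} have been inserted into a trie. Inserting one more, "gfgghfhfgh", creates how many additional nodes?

2

Walking "gfgghfhfgh" from the root, the first 8 characters ("gfgghfhf") follow existing edges; "g" is the first miss.
So 10 − 8 = 2 new nodes.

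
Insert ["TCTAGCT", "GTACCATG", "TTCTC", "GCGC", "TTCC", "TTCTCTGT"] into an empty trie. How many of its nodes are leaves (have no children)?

A leaf is a node with no children — equivalently, the end of a word that is not a proper prefix of any other stored word.
Those words: "GCGC", "GTACCATG", "TCTAGCT", "TTCC", "TTCTCTGT"
Leaf count: 5

5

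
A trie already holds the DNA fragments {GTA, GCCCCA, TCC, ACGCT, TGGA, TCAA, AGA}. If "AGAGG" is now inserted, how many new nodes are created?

The longest prefix of "AGAGG" already in the trie is "AGA" (length 3).
So 5 − 3 = 2 new nodes.

2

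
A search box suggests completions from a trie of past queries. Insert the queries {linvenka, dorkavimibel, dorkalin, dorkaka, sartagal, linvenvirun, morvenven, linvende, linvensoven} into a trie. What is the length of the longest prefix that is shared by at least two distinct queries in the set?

6

The deepest shared node is where two words last agree before diverging.
"linvende" and "linvenka" agree on "linven" (6 characters) before diverging; nothing deeper is shared.
Longest shared-prefix length: 6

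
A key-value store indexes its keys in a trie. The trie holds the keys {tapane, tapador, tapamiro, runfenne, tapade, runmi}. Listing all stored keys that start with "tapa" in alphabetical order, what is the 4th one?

Filter for "tapa…" and sort: "tapade", "tapador", "tapamiro", "tapane"
Position 4: tapane

tapane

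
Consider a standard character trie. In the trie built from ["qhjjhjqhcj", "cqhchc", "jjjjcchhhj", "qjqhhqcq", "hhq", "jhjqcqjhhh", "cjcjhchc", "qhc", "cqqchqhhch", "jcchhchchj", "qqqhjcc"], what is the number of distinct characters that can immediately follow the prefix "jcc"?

1

Follow the path "jcc" to its node, then look at its outgoing edges.
Characters that immediately follow "jcc" among the stored strings: {h}.
That node has 1 child edge.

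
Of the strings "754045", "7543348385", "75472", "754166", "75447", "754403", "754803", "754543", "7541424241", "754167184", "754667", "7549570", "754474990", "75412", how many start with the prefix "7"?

Walk to "7"; the words in its subtree are exactly those with that prefix.
Words under "7": 754045, 75412, 7541424241, 754166, 754167184, 7543348385, 754403, 75447, 754474990, 754543, 754667, 75472, 754803, 7549570
Count: 14

14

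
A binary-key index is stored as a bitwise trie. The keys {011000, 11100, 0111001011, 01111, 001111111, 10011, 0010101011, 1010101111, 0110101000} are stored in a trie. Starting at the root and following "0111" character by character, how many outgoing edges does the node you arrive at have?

2

The children of the "0111" node are the distinct next characters among strings starting with "0111".
Distinct next characters after "0111": 0, 1.
That node has 2 child edges.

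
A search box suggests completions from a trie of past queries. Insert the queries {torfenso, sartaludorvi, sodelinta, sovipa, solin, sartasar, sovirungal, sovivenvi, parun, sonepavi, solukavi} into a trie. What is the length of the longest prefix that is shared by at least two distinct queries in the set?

5

Equivalently: take the maximum, over all pairs, of their longest common prefix length.
"sartaludorvi" and "sartasar" agree on "sarta" (5 characters) before diverging; nothing deeper is shared.
Longest shared-prefix length: 5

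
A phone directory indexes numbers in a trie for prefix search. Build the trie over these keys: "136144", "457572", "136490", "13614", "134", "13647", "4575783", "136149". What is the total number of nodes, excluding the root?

Insert word by word; a character creates a node only if that edge doesn't already exist:
  "136144" → 6 new (1, 3, 6, 1, 4, 4)
  "457572" → 6 new (4, 5, 7, 5, 7, 2)
  "136490" → prefix "136" already present; 3 new (4, 9, 0)
  "13614" → prefix "13614" already present; 0 new (none)
  "134" → prefix "13" already present; 1 new (4)
  "13647" → prefix "1364" already present; 1 new (7)
  "4575783" → prefix "45757" already present; 2 new (8, 3)
  "136149" → prefix "13614" already present; 1 new (9)
Total nodes = 6 + 6 + 3 + 0 + 1 + 1 + 2 + 1 = 20

20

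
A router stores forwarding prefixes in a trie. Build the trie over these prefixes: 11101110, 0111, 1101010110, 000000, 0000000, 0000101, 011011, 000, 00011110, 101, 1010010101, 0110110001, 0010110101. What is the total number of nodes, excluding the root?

Trace insertions, counting only characters that open a new branch:
  "11101110" → 8 new (1, 1, 1, 0, 1, 1, 1, 0)
  "0111" → 4 new (0, 1, 1, 1)
  "1101010110" → prefix "11" already present; 8 new (0, 1, 0, 1, 0, 1, 1, 0)
  "000000" → prefix "0" already present; 5 new (0, 0, 0, 0, 0)
  "0000000" → prefix "000000" already present; 1 new (0)
  "0000101" → prefix "0000" already present; 3 new (1, 0, 1)
  "011011" → prefix "011" already present; 3 new (0, 1, 1)
  "000" → prefix "000" already present; 0 new (none)
  "00011110" → prefix "000" already present; 5 new (1, 1, 1, 1, 0)
  "101" → prefix "1" already present; 2 new (0, 1)
  "1010010101" → prefix "101" already present; 7 new (0, 0, 1, 0, 1, 0, 1)
  "0110110001" → prefix "011011" already present; 4 new (0, 0, 0, 1)
  "0010110101" → prefix "00" already present; 8 new (1, 0, 1, 1, 0, 1, 0, 1)
Total nodes = 8 + 4 + 8 + 5 + 1 + 3 + 3 + 0 + 5 + 2 + 7 + 4 + 8 = 58

58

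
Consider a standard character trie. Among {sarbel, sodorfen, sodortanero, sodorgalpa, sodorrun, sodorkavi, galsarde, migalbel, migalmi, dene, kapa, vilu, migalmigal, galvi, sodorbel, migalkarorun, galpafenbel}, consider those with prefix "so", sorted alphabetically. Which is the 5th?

sodorrun

DFS of the "so" subtree visits, in order: "sodorbel", "sodorfen", "sodorgalpa", "sodorkavi", "sodorrun", "sodortanero"
The 5th is sodorrun.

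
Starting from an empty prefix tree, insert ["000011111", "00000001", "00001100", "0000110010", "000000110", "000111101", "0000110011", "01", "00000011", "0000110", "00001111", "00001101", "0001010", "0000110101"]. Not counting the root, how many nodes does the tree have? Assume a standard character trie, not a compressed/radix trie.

34

Count nodes per top-level branch (shared prefixes stored once):
  '0'-branch (00000001, 00000011, 000000110, 0000110, 00001100, 0000110010, 0000110011, 00001101, 0000110101, 00001111, 000011111, 0001010, 000111101, 01): 34 nodes
Sum: 34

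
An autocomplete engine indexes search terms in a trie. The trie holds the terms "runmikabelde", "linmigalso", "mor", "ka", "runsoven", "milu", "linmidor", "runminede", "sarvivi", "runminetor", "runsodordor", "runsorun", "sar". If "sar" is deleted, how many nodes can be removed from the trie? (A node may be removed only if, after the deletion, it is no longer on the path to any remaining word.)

0

After clearing the end-marker at "sar", prune upward until reaching a node still needed by another word.
Every node on "sar" is still needed (e.g. by "sarvivi"), so nothing is freed.
Nodes removed: 0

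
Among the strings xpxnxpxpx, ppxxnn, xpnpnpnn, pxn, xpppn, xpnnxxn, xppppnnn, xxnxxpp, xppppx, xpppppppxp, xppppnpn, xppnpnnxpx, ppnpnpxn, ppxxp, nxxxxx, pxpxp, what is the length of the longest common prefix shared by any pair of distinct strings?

6

Equivalently: take the maximum, over all pairs, of their longest common prefix length.
"xppppnnn" and "xppppnpn" agree on "xppppn" (6 characters) before diverging; nothing deeper is shared.
Longest shared-prefix length: 6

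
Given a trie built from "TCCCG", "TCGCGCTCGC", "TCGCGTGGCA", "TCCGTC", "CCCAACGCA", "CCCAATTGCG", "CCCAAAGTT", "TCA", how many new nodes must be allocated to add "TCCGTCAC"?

"TCCGTC" is already a path in the trie; the remaining "AC" must be added.
Each of the 2 remaining characters creates one node.

2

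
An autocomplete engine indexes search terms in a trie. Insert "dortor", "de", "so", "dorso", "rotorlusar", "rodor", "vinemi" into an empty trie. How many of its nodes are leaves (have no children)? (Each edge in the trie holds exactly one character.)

A leaf is a node with no children — equivalently, the end of a word that is not a proper prefix of any other stored word.
Those words: "de", "dorso", "dortor", "rodor", "rotorlusar", "so", "vinemi"
Leaf count: 7

7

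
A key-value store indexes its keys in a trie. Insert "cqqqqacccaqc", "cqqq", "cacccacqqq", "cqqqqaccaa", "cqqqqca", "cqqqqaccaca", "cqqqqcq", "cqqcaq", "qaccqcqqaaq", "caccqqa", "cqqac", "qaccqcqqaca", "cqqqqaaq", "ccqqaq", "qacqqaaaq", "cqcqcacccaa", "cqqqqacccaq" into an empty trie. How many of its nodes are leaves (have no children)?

15

Leaves are exactly the stored words that no other stored word extends.
Those words: "cacccacqqq", "caccqqa", "ccqqaq", "cqcqcacccaa", "cqqac", "cqqcaq", "cqqqqaaq", "cqqqqaccaa", "cqqqqaccaca", "cqqqqacccaqc", "cqqqqca", "cqqqqcq", "qaccqcqqaaq", "qaccqcqqaca", "qacqqaaaq"
Leaf count: 15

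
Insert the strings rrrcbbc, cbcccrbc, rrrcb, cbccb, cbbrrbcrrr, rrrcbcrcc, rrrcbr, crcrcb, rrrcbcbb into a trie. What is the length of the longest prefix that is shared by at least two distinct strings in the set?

Equivalently: take the maximum, over all pairs, of their longest common prefix length.
e.g. "rrrcbcbb" and "rrrcbcrcc" share the prefix "rrrcbc" of length 6; no pair shares a longer one.
Longest shared-prefix length: 6

6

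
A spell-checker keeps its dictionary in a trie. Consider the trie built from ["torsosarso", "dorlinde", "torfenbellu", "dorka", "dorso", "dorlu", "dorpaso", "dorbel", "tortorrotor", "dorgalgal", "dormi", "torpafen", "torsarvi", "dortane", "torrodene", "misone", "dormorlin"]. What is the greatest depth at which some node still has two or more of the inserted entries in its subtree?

4

Equivalently: take the maximum, over all pairs, of their longest common prefix length.
"dorlinde" and "dorlu" agree on "dorl" (4 characters) before diverging; nothing deeper is shared.
Longest shared-prefix length: 4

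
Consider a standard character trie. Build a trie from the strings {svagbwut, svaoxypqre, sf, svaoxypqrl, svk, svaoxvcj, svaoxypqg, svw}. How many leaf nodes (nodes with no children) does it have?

8

Leaves are exactly the stored words that no other stored word extends.
Those words: "sf", "svagbwut", "svaoxvcj", "svaoxypqg", "svaoxypqre", "svaoxypqrl", "svk", "svw"
Leaf count: 8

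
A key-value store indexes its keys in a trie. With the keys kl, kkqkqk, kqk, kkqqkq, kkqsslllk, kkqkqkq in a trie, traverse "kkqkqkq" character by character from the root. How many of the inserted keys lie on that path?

2

Traverse "kkqkqkq" character by character; count nodes along the way that are marked as word ends.
Prefixes of the query that are stored words: "kkqkqk", "kkqkqkq"
Count: 2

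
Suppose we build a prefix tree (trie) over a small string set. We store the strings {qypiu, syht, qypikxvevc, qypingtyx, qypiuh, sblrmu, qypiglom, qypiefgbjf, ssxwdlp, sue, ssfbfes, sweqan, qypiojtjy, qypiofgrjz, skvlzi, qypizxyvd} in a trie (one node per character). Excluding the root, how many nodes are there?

74

For each word, the new-node count is its length minus the longest prefix already in the trie:
  "qypiu" → 5 new (q, y, p, i, u)
  "syht" → 4 new (s, y, h, t)
  "qypikxvevc" → prefix "qypi" already present; 6 new (k, x, v, e, v, c)
  "qypingtyx" → prefix "qypi" already present; 5 new (n, g, t, y, x)
  "qypiuh" → prefix "qypiu" already present; 1 new (h)
  "sblrmu" → prefix "s" already present; 5 new (b, l, r, m, u)
  "qypiglom" → prefix "qypi" already present; 4 new (g, l, o, m)
  "qypiefgbjf" → prefix "qypi" already present; 6 new (e, f, g, b, j, f)
  "ssxwdlp" → prefix "s" already present; 6 new (s, x, w, d, l, p)
  "sue" → prefix "s" already present; 2 new (u, e)
  "ssfbfes" → prefix "ss" already present; 5 new (f, b, f, e, s)
  "sweqan" → prefix "s" already present; 5 new (w, e, q, a, n)
  "qypiojtjy" → prefix "qypi" already present; 5 new (o, j, t, j, y)
  "qypiofgrjz" → prefix "qypio" already present; 5 new (f, g, r, j, z)
  "skvlzi" → prefix "s" already present; 5 new (k, v, l, z, i)
  "qypizxyvd" → prefix "qypi" already present; 5 new (z, x, y, v, d)
Total nodes = 5 + 4 + 6 + 5 + 1 + 5 + 4 + 6 + 6 + 2 + 5 + 5 + 5 + 5 + 5 + 5 = 74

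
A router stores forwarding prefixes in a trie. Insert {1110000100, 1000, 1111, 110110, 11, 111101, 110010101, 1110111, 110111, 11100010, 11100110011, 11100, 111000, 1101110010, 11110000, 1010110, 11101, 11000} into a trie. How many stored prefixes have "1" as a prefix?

Traverse to the node for "1", then collect every word in that subtree.
Words under "1": 1000, 1010110, 11, 11000, 110010101, 110110, 110111, 1101110010, 11100, 111000, 1110000100, 11100010, 11100110011, 11101, 1110111, 1111, 11110000, 111101
Count: 18

18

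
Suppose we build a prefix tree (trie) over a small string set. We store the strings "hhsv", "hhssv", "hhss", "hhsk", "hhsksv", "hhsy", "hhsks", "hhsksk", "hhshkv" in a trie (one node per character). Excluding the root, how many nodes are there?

Count nodes per top-level branch (shared prefixes stored once):
  'h'-branch (hhshkv, hhsk, hhsks, hhsksk, hhsksv, hhss, hhssv, hhsv, hhsy): 14 nodes
Sum: 14

14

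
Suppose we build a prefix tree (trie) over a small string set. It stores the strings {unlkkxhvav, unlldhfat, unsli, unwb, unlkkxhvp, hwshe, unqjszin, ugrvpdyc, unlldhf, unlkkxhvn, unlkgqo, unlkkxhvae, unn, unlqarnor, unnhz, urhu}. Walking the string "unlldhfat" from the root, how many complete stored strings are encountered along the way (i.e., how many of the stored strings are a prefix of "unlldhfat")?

Walk "unlldhfat" from the root; an end-of-word marker is hit whenever a stored word is a prefix of "unlldhfat".
Prefixes of the query that are stored words: "unlldhf", "unlldhfat"
Count: 2

2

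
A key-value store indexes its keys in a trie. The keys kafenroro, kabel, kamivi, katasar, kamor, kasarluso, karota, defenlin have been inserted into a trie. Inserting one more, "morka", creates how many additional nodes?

No existing word starts with "m", so every character of "morka" needs a new node.
5 − 0 = 5 new nodes.

5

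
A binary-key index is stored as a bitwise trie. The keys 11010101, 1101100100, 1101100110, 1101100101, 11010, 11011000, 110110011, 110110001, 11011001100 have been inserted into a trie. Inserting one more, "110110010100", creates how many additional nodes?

2

Walking "110110010100" from the root, the first 10 characters ("1101100101") follow existing edges; "0" is the first miss.
So 12 − 10 = 2 new nodes.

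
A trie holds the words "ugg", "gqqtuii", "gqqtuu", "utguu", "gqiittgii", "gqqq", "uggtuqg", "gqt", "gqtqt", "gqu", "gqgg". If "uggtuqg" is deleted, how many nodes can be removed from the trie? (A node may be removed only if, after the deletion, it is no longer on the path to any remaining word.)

4

A node on "uggtuqg"'s path can go only if nothing else ends at it or branches off below it.
The suffix "tuqg" (4 nodes) is used only by "uggtuqg"; "ugg" is itself a stored word, so pruning stops there.
Nodes removed: 4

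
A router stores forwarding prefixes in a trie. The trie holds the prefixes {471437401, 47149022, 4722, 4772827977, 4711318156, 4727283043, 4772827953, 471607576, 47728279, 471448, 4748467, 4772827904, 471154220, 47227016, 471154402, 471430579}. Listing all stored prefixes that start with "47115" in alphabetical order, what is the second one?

471154402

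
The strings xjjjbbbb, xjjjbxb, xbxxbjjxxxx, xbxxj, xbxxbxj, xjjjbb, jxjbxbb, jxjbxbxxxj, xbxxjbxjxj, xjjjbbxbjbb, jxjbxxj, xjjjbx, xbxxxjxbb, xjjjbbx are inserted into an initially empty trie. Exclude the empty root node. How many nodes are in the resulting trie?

51

Count nodes per top-level branch (shared prefixes stored once):
  'j'-branch (jxjbxbb, jxjbxbxxxj, jxjbxxj): 13 nodes
  'x'-branch (xbxxbjjxxxx, xbxxbxj, xbxxj, xbxxjbxjxj, xbxxxjxbb, xjjjbb, xjjjbbbb, xjjjbbx, xjjjbbxbjbb, xjjjbx, xjjjbxb): 38 nodes
Sum: 51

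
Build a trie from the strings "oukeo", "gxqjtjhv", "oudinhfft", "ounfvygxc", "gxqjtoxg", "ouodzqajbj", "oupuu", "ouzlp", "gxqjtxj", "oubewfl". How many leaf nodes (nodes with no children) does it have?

Leaves are exactly the stored words that no other stored word extends.
Those words: "gxqjtjhv", "gxqjtoxg", "gxqjtxj", "oubewfl", "oudinhfft", "oukeo", "ounfvygxc", "ouodzqajbj", "oupuu", "ouzlp"
Leaf count: 10

10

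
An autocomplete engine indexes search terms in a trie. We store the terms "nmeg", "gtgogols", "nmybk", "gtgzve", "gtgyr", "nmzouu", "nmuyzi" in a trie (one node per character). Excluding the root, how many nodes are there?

28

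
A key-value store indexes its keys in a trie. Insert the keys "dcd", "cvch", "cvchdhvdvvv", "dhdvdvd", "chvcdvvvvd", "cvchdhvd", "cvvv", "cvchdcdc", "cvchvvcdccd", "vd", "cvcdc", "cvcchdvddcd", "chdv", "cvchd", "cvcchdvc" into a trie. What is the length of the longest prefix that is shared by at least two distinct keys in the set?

The deepest shared node is where two words last agree before diverging.
"cvchdhvd" and "cvchdhvdvvv" agree on "cvchdhvd" (8 characters) before diverging; nothing deeper is shared.
Longest shared-prefix length: 8

8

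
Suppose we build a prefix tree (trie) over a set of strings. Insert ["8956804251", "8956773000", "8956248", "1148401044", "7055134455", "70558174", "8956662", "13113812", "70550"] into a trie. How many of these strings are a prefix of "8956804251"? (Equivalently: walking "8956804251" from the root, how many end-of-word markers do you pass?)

Check each prefix of "8956804251" against the stored set — each match is an end-marker on the path.
Prefixes of the query that are stored words: "8956804251"
Count: 1

1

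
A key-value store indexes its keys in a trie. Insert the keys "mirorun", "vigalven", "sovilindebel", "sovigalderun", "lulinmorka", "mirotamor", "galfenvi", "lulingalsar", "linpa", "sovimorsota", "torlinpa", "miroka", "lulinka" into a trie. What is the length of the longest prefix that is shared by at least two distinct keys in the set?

Equivalently: take the maximum, over all pairs, of their longest common prefix length.
"lulingalsar" and "lulinka" agree on "lulin" (5 characters) before diverging; nothing deeper is shared.
Longest shared-prefix length: 5

5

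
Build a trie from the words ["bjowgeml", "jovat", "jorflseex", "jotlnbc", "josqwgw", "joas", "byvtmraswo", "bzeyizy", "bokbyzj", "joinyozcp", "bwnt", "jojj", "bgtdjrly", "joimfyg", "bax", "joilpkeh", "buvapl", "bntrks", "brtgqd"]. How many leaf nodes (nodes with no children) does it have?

Leaves are exactly the stored words that no other stored word extends.
Those words: "bax", "bgtdjrly", "bjowgeml", "bntrks", "bokbyzj", "brtgqd", "buvapl", "bwnt", "byvtmraswo", "bzeyizy", "joas", "joilpkeh", "joimfyg", "joinyozcp", "jojj", "jorflseex", "josqwgw", "jotlnbc", "jovat"
Leaf count: 19

19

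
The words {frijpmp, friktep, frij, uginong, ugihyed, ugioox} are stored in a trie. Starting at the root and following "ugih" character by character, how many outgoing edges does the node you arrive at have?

The children of the "ugih" node are the distinct next characters among strings starting with "ugih".
Distinct next characters after "ugih": y.
That node has 1 child edge.

1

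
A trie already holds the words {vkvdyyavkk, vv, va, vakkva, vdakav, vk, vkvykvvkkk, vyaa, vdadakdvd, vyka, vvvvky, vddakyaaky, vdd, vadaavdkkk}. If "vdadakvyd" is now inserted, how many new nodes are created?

3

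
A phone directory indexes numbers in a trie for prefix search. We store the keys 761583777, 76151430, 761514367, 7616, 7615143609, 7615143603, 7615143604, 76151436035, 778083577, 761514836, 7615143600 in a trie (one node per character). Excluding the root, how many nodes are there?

Insert word by word; a character creates a node only if that edge doesn't already exist:
  "761583777" → 9 new (7, 6, 1, 5, 8, 3, 7, 7, 7)
  "76151430" → prefix "7615" already present; 4 new (1, 4, 3, 0)
  "761514367" → prefix "7615143" already present; 2 new (6, 7)
  "7616" → prefix "761" already present; 1 new (6)
  "7615143609" → prefix "76151436" already present; 2 new (0, 9)
  "7615143603" → prefix "761514360" already present; 1 new (3)
  "7615143604" → prefix "761514360" already present; 1 new (4)
  "76151436035" → prefix "7615143603" already present; 1 new (5)
  "778083577" → prefix "7" already present; 8 new (7, 8, 0, 8, 3, 5, 7, 7)
  "761514836" → prefix "761514" already present; 3 new (8, 3, 6)
  "7615143600" → prefix "761514360" already present; 1 new (0)
Total nodes = 9 + 4 + 2 + 1 + 2 + 1 + 1 + 1 + 8 + 3 + 1 = 33

33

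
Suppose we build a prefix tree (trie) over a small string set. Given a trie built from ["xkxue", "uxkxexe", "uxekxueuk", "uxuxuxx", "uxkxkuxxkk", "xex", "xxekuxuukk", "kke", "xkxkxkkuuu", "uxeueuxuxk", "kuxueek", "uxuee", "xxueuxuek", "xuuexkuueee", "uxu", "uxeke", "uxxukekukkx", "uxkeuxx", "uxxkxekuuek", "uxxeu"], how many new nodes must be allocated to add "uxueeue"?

2

The longest prefix of "uxueeue" already in the trie is "uxuee" (length 5).
Each of the 2 remaining characters creates one node.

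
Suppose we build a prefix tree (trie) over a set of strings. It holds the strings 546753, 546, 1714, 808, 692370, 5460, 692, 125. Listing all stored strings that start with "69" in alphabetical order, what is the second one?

692370

Words with prefix "69", in lexicographic order: "692", "692370"
The 2nd is 692370.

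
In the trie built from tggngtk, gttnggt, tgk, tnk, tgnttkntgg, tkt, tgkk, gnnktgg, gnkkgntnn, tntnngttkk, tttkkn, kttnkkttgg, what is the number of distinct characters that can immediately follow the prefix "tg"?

Follow the path "tg" to its node, then look at its outgoing edges.
Distinct next characters after "tg": g, k, n.
That node has 3 child edges.

3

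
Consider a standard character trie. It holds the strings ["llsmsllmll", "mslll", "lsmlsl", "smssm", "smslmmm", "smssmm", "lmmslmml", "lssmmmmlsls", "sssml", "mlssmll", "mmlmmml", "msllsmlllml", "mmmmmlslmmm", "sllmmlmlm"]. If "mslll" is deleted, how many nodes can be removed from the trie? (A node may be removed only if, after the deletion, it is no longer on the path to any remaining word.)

After clearing the end-marker at "mslll", prune upward until reaching a node still needed by another word.
The suffix "l" (1 node) is used only by "mslll"; the node for "msll" still has the child "s", so pruning stops there.
Nodes removed: 1

1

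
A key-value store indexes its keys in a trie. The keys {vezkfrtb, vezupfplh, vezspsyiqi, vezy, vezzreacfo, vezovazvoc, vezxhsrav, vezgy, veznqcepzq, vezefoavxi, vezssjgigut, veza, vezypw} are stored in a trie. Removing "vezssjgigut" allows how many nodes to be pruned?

Walk "vezssjgigut" from the leaf back toward the root, removing each node that no remaining word uses.
The suffix "sjgigut" (7 nodes) is used only by "vezssjgigut"; the node for "vezs" still has the child "p", so pruning stops there.
Nodes removed: 7

7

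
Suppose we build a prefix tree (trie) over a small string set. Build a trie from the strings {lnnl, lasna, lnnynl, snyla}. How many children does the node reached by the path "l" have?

Walk "l" from the root, arriving at one node.
Characters that immediately follow "l" among the stored strings: {a, n}.
That node has 2 child edges.

2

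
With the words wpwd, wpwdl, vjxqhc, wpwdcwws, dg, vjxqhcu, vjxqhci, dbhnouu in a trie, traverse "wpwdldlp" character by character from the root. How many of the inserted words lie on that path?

Traverse "wpwdldlp" character by character; count nodes along the way that are marked as word ends.
Prefixes of the query that are stored words: "wpwd", "wpwdl"
Count: 2

2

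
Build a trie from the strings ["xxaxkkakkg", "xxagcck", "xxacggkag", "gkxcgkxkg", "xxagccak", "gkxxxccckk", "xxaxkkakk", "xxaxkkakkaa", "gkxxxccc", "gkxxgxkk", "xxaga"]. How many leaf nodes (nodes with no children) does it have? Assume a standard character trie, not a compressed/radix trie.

Leaves are exactly the stored words that no other stored word extends.
Those words: "gkxcgkxkg", "gkxxgxkk", "gkxxxccckk", "xxacggkag", "xxaga", "xxagccak", "xxagcck", "xxaxkkakkaa", "xxaxkkakkg"
Leaf count: 9

9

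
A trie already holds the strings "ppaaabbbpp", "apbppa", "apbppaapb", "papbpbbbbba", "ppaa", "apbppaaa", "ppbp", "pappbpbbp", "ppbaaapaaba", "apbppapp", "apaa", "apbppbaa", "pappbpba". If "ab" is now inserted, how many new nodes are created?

The longest prefix of "ab" already in the trie is "a" (length 1).
Each of the 1 remaining characters creates one node.

1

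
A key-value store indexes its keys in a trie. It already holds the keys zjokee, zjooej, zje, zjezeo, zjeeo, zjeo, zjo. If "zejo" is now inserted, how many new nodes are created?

"z" is already a path in the trie; the remaining "ejo" must be added.
Each of the 3 remaining characters creates one node.

3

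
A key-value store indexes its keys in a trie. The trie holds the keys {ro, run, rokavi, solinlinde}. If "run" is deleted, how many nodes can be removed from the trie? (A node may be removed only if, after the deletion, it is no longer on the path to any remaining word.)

A node on "run"'s path can go only if nothing else ends at it or branches off below it.
The suffix "un" (2 nodes) is used only by "run"; the node for "r" still has the child "o", so pruning stops there.
Nodes removed: 2

2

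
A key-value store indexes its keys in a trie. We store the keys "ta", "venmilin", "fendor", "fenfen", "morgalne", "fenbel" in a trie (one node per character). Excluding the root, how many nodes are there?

30

Trie structure (* marks end of a word):
(root)
├─ f
│  └─ e
│     └─ n
│        ├─ b
│        │  └─ e
│        │     └─ l *
│        ├─ d
│        │  └─ o
│        │     └─ r *
│        └─ f
│           └─ e
│              └─ n *
├─ m
│  └─ o
│     └─ r
│        └─ g
│           └─ a
│              └─ l
│                 └─ n
│                    └─ e *
├─ t
│  └─ a *
└─ v
   └─ e
      └─ n
         └─ m
            └─ i
               └─ l
                  └─ i
                     └─ n *
Counting every labelled node above: 30.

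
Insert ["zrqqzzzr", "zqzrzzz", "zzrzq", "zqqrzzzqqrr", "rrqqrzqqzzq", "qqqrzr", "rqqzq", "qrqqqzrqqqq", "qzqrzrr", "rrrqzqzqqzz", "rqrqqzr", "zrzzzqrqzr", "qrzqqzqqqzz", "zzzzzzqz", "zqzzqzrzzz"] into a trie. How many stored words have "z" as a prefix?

7

Walk to "z"; the words in its subtree are exactly those with that prefix.
Matches: "zqqrzzzqqrr", "zqzrzzz", "zqzzqzrzzz", "zrqqzzzr", "zrzzzqrqzr", "zzrzq", "zzzzzzqz"
Count: 7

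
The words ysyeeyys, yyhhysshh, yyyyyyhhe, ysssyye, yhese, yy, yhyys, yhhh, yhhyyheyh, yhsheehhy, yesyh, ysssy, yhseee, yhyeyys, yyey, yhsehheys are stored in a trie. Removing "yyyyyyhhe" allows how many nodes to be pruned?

Walk "yyyyyyhhe" from the leaf back toward the root, removing each node that no remaining word uses.
The suffix "yyyyhhe" (7 nodes) is used only by "yyyyyyhhe"; the node for "yy" still has the child "h", so pruning stops there.
Nodes removed: 7

7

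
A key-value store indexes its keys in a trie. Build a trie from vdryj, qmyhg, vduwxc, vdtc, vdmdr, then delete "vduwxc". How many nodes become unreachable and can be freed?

4

After clearing the end-marker at "vduwxc", prune upward until reaching a node still needed by another word.
The suffix "uwxc" (4 nodes) is used only by "vduwxc"; the node for "vd" still has the child "r", so pruning stops there.
Nodes removed: 4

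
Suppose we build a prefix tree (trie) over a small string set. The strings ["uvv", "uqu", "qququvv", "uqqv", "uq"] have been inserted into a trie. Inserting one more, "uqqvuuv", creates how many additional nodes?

"uqqv" is already a path in the trie; the remaining "uuv" must be added.
New nodes needed: |"uqqvuuv"| − 4 = 7 − 4 = 3.

3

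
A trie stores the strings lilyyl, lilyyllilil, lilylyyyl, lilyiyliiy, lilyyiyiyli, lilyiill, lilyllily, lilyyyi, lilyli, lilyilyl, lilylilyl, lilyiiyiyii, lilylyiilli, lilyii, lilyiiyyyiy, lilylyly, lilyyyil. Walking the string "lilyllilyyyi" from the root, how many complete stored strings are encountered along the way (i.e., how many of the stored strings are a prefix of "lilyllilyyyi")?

Traverse "lilyllilyyyi" character by character; count nodes along the way that are marked as word ends.
Prefixes of the query that are stored words: "lilyllily"
Count: 1

1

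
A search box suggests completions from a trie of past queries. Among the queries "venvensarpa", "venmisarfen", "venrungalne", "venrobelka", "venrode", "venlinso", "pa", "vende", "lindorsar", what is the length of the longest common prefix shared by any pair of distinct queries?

5

The deepest shared node is where two words last agree before diverging.
"venrobelka" and "venrode" agree on "venro" (5 characters) before diverging; nothing deeper is shared.
Longest shared-prefix length: 5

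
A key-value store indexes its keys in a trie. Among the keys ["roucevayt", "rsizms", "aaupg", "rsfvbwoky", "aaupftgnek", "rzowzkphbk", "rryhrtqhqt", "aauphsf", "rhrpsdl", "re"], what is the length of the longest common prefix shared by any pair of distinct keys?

4

Look for the deepest trie node that still has at least two words in its subtree.
e.g. "aaupftgnek" and "aaupg" share the prefix "aaup" of length 4; no pair shares a longer one.
Longest shared-prefix length: 4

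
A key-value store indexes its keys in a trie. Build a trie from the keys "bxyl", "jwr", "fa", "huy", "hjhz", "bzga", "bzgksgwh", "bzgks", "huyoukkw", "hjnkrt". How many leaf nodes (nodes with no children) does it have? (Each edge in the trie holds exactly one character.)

8

A leaf is a node with no children — equivalently, the end of a word that is not a proper prefix of any other stored word.
Those words: "bxyl", "bzga", "bzgksgwh", "fa", "hjhz", "hjnkrt", "huyoukkw", "jwr"
Leaf count: 8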